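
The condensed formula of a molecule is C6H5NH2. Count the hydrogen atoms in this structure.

7

Element totals:
  C: 6
  H: 7
  N: 1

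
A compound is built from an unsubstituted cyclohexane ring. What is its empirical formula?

Atom tally by fragment:
  cyclohexane ring core → C:6 H:12
Element totals:
  C: 6
  H: 12
Molecular formula: C6H12.
gcd of subscripts = 6; dividing each by 6:
  C: 6/6 = 1
  H: 12/6 = 2

CH2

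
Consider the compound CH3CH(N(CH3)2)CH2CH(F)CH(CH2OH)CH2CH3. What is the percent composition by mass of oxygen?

8.36%

Element totals:
  C: 10
  H: 22
  F: 1
  N: 1
  O: 1
Molecular formula: C10H22FNO.
Molar mass = 191.290 g/mol.
Mass from O: 1 × 15.999 = 15.999 g/mol.
%O = 15.999 / 191.290 × 100 = 8.36%.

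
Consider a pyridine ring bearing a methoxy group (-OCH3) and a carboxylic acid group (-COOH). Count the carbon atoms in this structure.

Atom tally by fragment:
  pyridine ring core → C:5 H:5 N:1
  (− 2 ring H displaced by substituents)
  + OCH3 → C:1 H:3 O:1
  + COOH → C:1 H:1 O:2
Element totals:
  C: 7
  H: 7
  N: 1
  O: 3

7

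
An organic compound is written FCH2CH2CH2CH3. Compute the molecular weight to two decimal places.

Element totals:
  C: 4
  H: 9
  F: 1
Molecular formula: C4H9F.
  M = 4(12.011) + 9(1.008) + 18.998
    = 48.044 + 9.072 + 18.998 = 76.114

76.11 g/mol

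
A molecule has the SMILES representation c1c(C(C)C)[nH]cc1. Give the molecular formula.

Atom tally by fragment:
  pyrrole ring core → C:4 H:5 N:1
  (− 1 ring H displaced by substituents)
  + CH(CH3)2 → C:3 H:7
Element totals:
  C: 7
  H: 11
  N: 1

C7H11N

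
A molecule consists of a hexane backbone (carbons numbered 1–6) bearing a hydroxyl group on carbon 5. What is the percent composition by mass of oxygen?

Atom tally by fragment:
  CH3 → C:1 H:3
  CH2 → C:1 H:2
  CH2 → C:1 H:2
  CH2 → C:1 H:2
  CH(OH) → C:1 H:2 O:1
  CH3 → C:1 H:3
Element totals:
  C: 6
  H: 14
  O: 1
Molecular formula: C6H14O.
Molar mass = 102.177 g/mol.
Mass from O: 1 × 15.999 = 15.999 g/mol.
%O = 15.999 / 102.177 × 100 = 15.66%.

15.66%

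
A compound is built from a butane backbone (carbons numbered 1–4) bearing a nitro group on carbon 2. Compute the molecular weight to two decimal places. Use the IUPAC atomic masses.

Atom tally by fragment:
  CH3 → C:1 H:3
  CH(NO2) → C:1 H:1 N:1 O:2
  CH2 → C:1 H:2
  CH3 → C:1 H:3
Element totals:
  C: 4
  H: 9
  N: 1
  O: 2
Molecular formula: C4H9NO2.
  M = 4(12.011) + 9(1.008) + 14.007 + 2(15.999)
    = 48.044 + 9.072 + 14.007 + 31.998 = 103.121

103.12 g/mol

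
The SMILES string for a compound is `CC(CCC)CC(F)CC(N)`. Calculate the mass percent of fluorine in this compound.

11.78%

Atom tally by fragment:
  CH3 → C:1 H:3
  CH(CH2CH2CH3) → C:4 H:8
  CH2 → C:1 H:2
  CH(F) → C:1 H:1 F:1
  CH2 → C:1 H:2
  CH2NH2 → C:1 H:4 N:1
Element totals:
  C: 9
  H: 20
  F: 1
  N: 1
Molecular formula: C9H20FN.
Molar mass = 161.264 g/mol.
Mass from F: 1 × 18.998 = 18.998 g/mol.
%F = 18.998 / 161.264 × 100 = 11.78%.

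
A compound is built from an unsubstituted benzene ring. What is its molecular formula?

Atom tally by fragment:
  benzene ring core → C:6 H:6
Element totals:
  C: 6
  H: 6

C6H6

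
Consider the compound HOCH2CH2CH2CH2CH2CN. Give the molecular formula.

Element totals:
  C: 6
  H: 11
  N: 1
  O: 1

C6H11NO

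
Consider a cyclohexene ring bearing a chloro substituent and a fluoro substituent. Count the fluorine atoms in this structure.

1

Atom tally by fragment:
  cyclohexene ring core → C:6 H:10
  (− 2 ring H displaced by substituents)
  + Cl → Cl:1
  + F → F:1
Element totals:
  C: 6
  H: 8
  Cl: 1
  F: 1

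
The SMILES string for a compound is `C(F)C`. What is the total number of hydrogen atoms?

5

Atom tally by fragment:
  FCH2 → C:1 H:2 F:1
  CH3 → C:1 H:3
Element totals:
  C: 2
  H: 5
  F: 1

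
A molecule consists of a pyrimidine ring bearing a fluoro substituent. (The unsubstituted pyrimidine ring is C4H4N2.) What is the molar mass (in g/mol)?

98.08 g/mol

Atom tally by fragment:
  pyrimidine ring core → C:4 H:4 N:2
  (− 1 ring H displaced by substituents)
  + F → F:1
Element totals:
  C: 4
  H: 3
  F: 1
  N: 2
Molecular formula: C4H3FN2.
  M = 4(12.011) + 3(1.008) + 18.998 + 2(14.007)
    = 48.044 + 3.024 + 18.998 + 28.014 = 98.080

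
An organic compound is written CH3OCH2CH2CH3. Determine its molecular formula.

C4H10O

Atom tally by fragment:
  CH3OCH2 → C:2 H:5 O:1
  CH2 → C:1 H:2
  CH3 → C:1 H:3
Element totals:
  C: 4
  H: 10
  O: 1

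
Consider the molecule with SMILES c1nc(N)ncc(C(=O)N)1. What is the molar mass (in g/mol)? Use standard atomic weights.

138.13 g/mol

Atom tally by fragment:
  pyrimidine ring core → C:4 H:4 N:2
  (− 2 ring H displaced by substituents)
  + NH2 → N:1 H:2
  + CONH2 → C:1 H:2 O:1 N:1
Element totals:
  C: 5
  H: 6
  N: 4
  O: 1
Molecular formula: C5H6N4O.
  M = 5(12.011) + 6(1.008) + 4(14.007) + 15.999
    = 60.055 + 6.048 + 56.028 + 15.999 = 138.130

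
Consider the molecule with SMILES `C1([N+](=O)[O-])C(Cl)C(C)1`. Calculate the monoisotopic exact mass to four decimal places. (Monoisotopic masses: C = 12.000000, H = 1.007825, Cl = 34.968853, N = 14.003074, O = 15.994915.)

Atom tally by fragment:
  cyclopropane ring core → C:3 H:6
  (− 3 ring H displaced by substituents)
  + NO2 → N:1 O:2
  + Cl → Cl:1
  + CH3 → C:1 H:3
Element totals:
  C: 4
  H: 6
  Cl: 1
  N: 1
  O: 2
Molecular formula: C4H6ClNO2.
  M = 4(12.0) + 6(1.007825) + 34.968853 + 14.003074 + 2(15.994915)
    = 48.000000 + 6.046950 + 34.968853 + 14.003074 + 31.989830 = 135.008707

135.0087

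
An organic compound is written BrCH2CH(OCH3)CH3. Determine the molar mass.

Atom tally by fragment:
  BrCH2 → C:1 H:2 Br:1
  CH(OCH3) → C:2 H:4 O:1
  CH3 → C:1 H:3
Element totals:
  C: 4
  H: 9
  Br: 1
  O: 1
Molecular formula: C4H9BrO.
  M = 4(12.011) + 9(1.008) + 79.904 + 15.999
    = 48.044 + 9.072 + 79.904 + 15.999 = 153.019

153.02 g/mol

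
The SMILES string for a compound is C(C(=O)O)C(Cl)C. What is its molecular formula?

C4H7ClO2

Atom tally by fragment:
  HOOCCH2 → C:2 H:3 O:2
  CH(Cl) → C:1 H:1 Cl:1
  CH3 → C:1 H:3
Element totals:
  C: 4
  H: 7
  Cl: 1
  O: 2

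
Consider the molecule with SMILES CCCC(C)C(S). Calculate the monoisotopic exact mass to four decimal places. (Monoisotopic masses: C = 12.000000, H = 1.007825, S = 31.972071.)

Atom tally by fragment:
  CH3 → C:1 H:3
  CH2 → C:1 H:2
  CH2 → C:1 H:2
  CH(CH3) → C:2 H:4
  CH2SH → C:1 H:3 S:1
Element totals:
  C: 6
  H: 14
  S: 1
Molecular formula: C6H14S.
  M = 6(12.0) + 14(1.007825) + 31.972071
    = 72.000000 + 14.109550 + 31.972071 = 118.081621

118.0816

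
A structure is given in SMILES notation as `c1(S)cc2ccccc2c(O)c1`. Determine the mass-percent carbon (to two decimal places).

68.15%

Atom tally by fragment:
  naphthalene ring system core → C:10 H:8
  (− 2 ring H displaced by substituents)
  + SH → S:1 H:1
  + OH → O:1 H:1
Element totals:
  C: 10
  H: 8
  O: 1
  S: 1
Molecular formula: C10H8OS.
Molar mass = 176.233 g/mol.
Mass from C: 10 × 12.011 = 120.110 g/mol.
%C = 120.110 / 176.233 × 100 = 68.15%.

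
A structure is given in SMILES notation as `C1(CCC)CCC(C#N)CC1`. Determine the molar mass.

Atom tally by fragment:
  cyclohexane ring core → C:6 H:12
  (− 2 ring H displaced by substituents)
  + CH2CH2CH3 → C:3 H:7
  + CN → C:1 N:1
Element totals:
  C: 10
  H: 17
  N: 1
Molecular formula: C10H17N.
  M = 10(12.011) + 17(1.008) + 14.007
    = 120.110 + 17.136 + 14.007 = 151.253

151.25 g/mol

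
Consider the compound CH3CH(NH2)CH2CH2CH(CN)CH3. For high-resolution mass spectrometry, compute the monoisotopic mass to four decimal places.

126.1157

Atom tally by fragment:
  CH3 → C:1 H:3
  CH(NH2) → C:1 H:3 N:1
  CH2 → C:1 H:2
  CH2 → C:1 H:2
  CH(CN) → C:2 H:1 N:1
  CH3 → C:1 H:3
Element totals:
  C: 7
  H: 14
  N: 2
Molecular formula: C7H14N2.
  M = 7(12.0) + 14(1.007825) + 2(14.003074)
    = 84.000000 + 14.109550 + 28.006148 = 126.115698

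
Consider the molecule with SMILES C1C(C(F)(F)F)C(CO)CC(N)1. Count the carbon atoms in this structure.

Atom tally by fragment:
  cyclopentane ring core → C:5 H:10
  (− 3 ring H displaced by substituents)
  + CF3 → C:1 F:3
  + CH2OH → C:1 H:3 O:1
  + NH2 → N:1 H:2
Element totals:
  C: 7
  H: 12
  F: 3
  N: 1
  O: 1

7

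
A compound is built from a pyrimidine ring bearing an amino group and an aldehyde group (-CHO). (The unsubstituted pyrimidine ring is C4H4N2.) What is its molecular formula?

C5H5N3O

Atom tally by fragment:
  pyrimidine ring core → C:4 H:4 N:2
  (− 2 ring H displaced by substituents)
  + NH2 → N:1 H:2
  + CHO → C:1 H:1 O:1
Element totals:
  C: 5
  H: 5
  N: 3
  O: 1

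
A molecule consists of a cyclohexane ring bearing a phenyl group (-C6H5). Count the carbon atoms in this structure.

Atom tally by fragment:
  cyclohexane ring core → C:6 H:12
  (− 1 ring H displaced by substituents)
  + C6H5 → C:6 H:5
Element totals:
  C: 12
  H: 16

12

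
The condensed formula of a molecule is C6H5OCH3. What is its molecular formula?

Atom tally by fragment:
  benzene ring core → C:6 H:6
  (− 1 ring H displaced by substituents)
  + OCH3 → C:1 H:3 O:1
Element totals:
  C: 7
  H: 8
  O: 1

C7H8O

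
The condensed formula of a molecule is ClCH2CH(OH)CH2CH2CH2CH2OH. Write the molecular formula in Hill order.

Atom tally by fragment:
  ClCH2 → C:1 H:2 Cl:1
  CH(OH) → C:1 H:2 O:1
  CH2 → C:1 H:2
  CH2 → C:1 H:2
  CH2CH2OH → C:2 H:5 O:1
Element totals:
  C: 6
  H: 13
  Cl: 1
  O: 2

C6H13ClO2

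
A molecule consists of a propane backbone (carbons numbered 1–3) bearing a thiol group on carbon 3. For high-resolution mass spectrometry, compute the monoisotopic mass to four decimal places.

76.0347

Atom tally by fragment:
  CH3 → C:1 H:3
  CH2 → C:1 H:2
  CH2SH → C:1 H:3 S:1
Element totals:
  C: 3
  H: 8
  S: 1
Molecular formula: C3H8S.
  M = 3(12.0) + 8(1.007825) + 31.972071
    = 36.000000 + 8.062600 + 31.972071 = 76.034671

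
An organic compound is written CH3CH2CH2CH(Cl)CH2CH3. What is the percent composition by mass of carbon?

59.75%

Element totals:
  C: 6
  H: 13
  Cl: 1
Molecular formula: C6H13Cl.
Molar mass = 120.620 g/mol.
Mass from C: 6 × 12.011 = 72.066 g/mol.
%C = 72.066 / 120.620 × 100 = 59.75%.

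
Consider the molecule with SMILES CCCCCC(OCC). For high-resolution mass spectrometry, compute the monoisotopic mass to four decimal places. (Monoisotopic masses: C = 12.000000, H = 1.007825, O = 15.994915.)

130.1358

Atom tally by fragment:
  CH3 → C:1 H:3
  CH2 → C:1 H:2
  CH2 → C:1 H:2
  CH2 → C:1 H:2
  CH2 → C:1 H:2
  CH2OC2H5 → C:3 H:7 O:1
Element totals:
  C: 8
  H: 18
  O: 1
Molecular formula: C8H18O.
  M = 8(12.0) + 18(1.007825) + 15.994915
    = 96.000000 + 18.140850 + 15.994915 = 130.135765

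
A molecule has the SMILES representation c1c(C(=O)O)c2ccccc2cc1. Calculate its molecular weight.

Atom tally by fragment:
  naphthalene ring system core → C:10 H:8
  (− 1 ring H displaced by substituents)
  + COOH → C:1 H:1 O:2
Element totals:
  C: 11
  H: 8
  O: 2
Molecular formula: C11H8O2.
  M = 11(12.011) + 8(1.008) + 2(15.999)
    = 132.121 + 8.064 + 31.998 = 172.183

172.18 g/mol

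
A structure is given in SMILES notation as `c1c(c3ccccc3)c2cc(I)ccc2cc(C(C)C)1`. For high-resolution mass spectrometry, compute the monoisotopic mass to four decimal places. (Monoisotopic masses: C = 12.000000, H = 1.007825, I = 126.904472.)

Atom tally by fragment:
  naphthalene ring system core → C:10 H:8
  (− 3 ring H displaced by substituents)
  + C6H5 → C:6 H:5
  + I → I:1
  + CH(CH3)2 → C:3 H:7
Element totals:
  C: 19
  H: 17
  I: 1
Molecular formula: C19H17I.
  M = 19(12.0) + 17(1.007825) + 126.904472
    = 228.000000 + 17.133025 + 126.904472 = 372.037497

372.0375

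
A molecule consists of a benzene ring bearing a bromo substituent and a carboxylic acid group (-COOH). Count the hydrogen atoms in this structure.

Atom tally by fragment:
  benzene ring core → C:6 H:6
  (− 2 ring H displaced by substituents)
  + Br → Br:1
  + COOH → C:1 H:1 O:2
Element totals:
  C: 7
  H: 5
  Br: 1
  O: 2

5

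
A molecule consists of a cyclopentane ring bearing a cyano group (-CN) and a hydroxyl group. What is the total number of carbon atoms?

Atom tally by fragment:
  cyclopentane ring core → C:5 H:10
  (− 2 ring H displaced by substituents)
  + CN → C:1 N:1
  + OH → O:1 H:1
Element totals:
  C: 6
  H: 9
  N: 1
  O: 1

6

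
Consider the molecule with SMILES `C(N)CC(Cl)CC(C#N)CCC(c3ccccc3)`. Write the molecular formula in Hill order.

Atom tally by fragment:
  H2NCH2 → C:1 H:4 N:1
  CH2 → C:1 H:2
  CH(Cl) → C:1 H:1 Cl:1
  CH2 → C:1 H:2
  CH(CN) → C:2 H:1 N:1
  CH2 → C:1 H:2
  CH2 → C:1 H:2
  CH2C6H5 → C:7 H:7
Element totals:
  C: 15
  H: 21
  Cl: 1
  N: 2

C15H21ClN2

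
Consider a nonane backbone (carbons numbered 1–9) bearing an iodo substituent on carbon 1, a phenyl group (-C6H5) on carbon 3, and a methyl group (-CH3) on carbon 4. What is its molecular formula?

C16H25I

Atom tally by fragment:
  ICH2 → C:1 H:2 I:1
  CH2 → C:1 H:2
  CH(C6H5) → C:7 H:6
  CH(CH3) → C:2 H:4
  CH2 → C:1 H:2
  CH2 → C:1 H:2
  CH2 → C:1 H:2
  CH2 → C:1 H:2
  CH3 → C:1 H:3
Element totals:
  C: 16
  H: 25
  I: 1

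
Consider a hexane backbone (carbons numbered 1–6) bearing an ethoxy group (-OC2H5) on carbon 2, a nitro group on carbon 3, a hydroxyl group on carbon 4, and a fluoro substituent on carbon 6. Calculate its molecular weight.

Atom tally by fragment:
  CH3 → C:1 H:3
  CH(OC2H5) → C:3 H:6 O:1
  CH(NO2) → C:1 H:1 N:1 O:2
  CH(OH) → C:1 H:2 O:1
  CH2 → C:1 H:2
  CH2F → C:1 H:2 F:1
Element totals:
  C: 8
  H: 16
  F: 1
  N: 1
  O: 4
Molecular formula: C8H16FNO4.
  M = 8(12.011) + 16(1.008) + 18.998 + 14.007 + 4(15.999)
    = 96.088 + 16.128 + 18.998 + 14.007 + 63.996 = 209.217

209.22 g/mol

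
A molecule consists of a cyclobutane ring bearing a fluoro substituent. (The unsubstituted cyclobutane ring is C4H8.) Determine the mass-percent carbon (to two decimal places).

64.84%

Atom tally by fragment:
  cyclobutane ring core → C:4 H:8
  (− 1 ring H displaced by substituents)
  + F → F:1
Element totals:
  C: 4
  H: 7
  F: 1
Molecular formula: C4H7F.
Molar mass = 74.098 g/mol.
Mass from C: 4 × 12.011 = 48.044 g/mol.
%C = 48.044 / 74.098 × 100 = 64.84%.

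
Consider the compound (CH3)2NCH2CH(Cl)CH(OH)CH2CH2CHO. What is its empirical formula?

C8H16ClNO2

Element totals:
  C: 8
  H: 16
  Cl: 1
  N: 1
  O: 2
Molecular formula: C8H16ClNO2.
gcd of subscripts (8, 1, 16, 1, 2) = 1, so the empirical formula equals the molecular formula.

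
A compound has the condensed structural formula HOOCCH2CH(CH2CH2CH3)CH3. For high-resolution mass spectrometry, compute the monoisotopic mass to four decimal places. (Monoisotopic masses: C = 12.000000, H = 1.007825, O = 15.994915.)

130.0994

Atom tally by fragment:
  HOOCCH2 → C:2 H:3 O:2
  CH(CH2CH2CH3) → C:4 H:8
  CH3 → C:1 H:3
Element totals:
  C: 7
  H: 14
  O: 2
Molecular formula: C7H14O2.
  M = 7(12.0) + 14(1.007825) + 2(15.994915)
    = 84.000000 + 14.109550 + 31.989830 = 130.099380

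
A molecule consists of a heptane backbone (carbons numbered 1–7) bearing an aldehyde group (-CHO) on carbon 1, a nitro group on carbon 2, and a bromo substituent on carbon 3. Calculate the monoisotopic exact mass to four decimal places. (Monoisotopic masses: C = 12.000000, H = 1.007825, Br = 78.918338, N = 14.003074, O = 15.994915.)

251.0157

Atom tally by fragment:
  OHCCH2 → C:2 H:3 O:1
  CH(NO2) → C:1 H:1 N:1 O:2
  CH(Br) → C:1 H:1 Br:1
  CH2 → C:1 H:2
  CH2 → C:1 H:2
  CH2 → C:1 H:2
  CH3 → C:1 H:3
Element totals:
  C: 8
  H: 14
  Br: 1
  N: 1
  O: 3
Molecular formula: C8H14BrNO3.
  M = 8(12.0) + 14(1.007825) + 78.918338 + 14.003074 + 3(15.994915)
    = 96.000000 + 14.109550 + 78.918338 + 14.003074 + 47.984745 = 251.015707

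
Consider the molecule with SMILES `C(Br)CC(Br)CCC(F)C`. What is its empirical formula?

C7H13Br2F

Atom tally by fragment:
  BrCH2 → C:1 H:2 Br:1
  CH2 → C:1 H:2
  CH(Br) → C:1 H:1 Br:1
  CH2 → C:1 H:2
  CH2 → C:1 H:2
  CH(F) → C:1 H:1 F:1
  CH3 → C:1 H:3
Element totals:
  C: 7
  H: 13
  Br: 2
  F: 1
Molecular formula: C7H13Br2F.
gcd of subscripts (2, 7, 1, 13) = 1, so the empirical formula equals the molecular formula.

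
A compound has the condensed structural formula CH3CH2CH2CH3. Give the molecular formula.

Atom tally by fragment:
  CH3 → C:1 H:3
  CH2 → C:1 H:2
  CH2 → C:1 H:2
  CH3 → C:1 H:3
Element totals:
  C: 4
  H: 10

C4H10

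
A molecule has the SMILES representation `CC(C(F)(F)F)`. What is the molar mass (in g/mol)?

98.07 g/mol

Atom tally by fragment:
  CH3 → C:1 H:3
  CH2CF3 → C:2 H:2 F:3
Element totals:
  C: 3
  H: 5
  F: 3
Molecular formula: C3H5F3.
  M = 3(12.011) + 5(1.008) + 3(18.998)
    = 36.033 + 5.040 + 56.994 = 98.067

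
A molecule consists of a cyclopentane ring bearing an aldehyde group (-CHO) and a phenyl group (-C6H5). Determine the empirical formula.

Atom tally by fragment:
  cyclopentane ring core → C:5 H:10
  (− 2 ring H displaced by substituents)
  + CHO → C:1 H:1 O:1
  + C6H5 → C:6 H:5
Element totals:
  C: 12
  H: 14
  O: 1
Molecular formula: C12H14O.
gcd of subscripts (12, 14, 1) = 1, so the empirical formula equals the molecular formula.

C12H14O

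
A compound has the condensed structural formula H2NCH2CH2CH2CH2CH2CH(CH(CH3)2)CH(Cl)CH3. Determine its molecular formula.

C11H24ClN

Element totals:
  C: 11
  H: 24
  Cl: 1
  N: 1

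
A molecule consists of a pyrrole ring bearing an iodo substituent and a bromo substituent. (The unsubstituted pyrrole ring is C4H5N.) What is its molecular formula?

C4H3BrIN

Atom tally by fragment:
  pyrrole ring core → C:4 H:5 N:1
  (− 2 ring H displaced by substituents)
  + I → I:1
  + Br → Br:1
Element totals:
  C: 4
  H: 3
  Br: 1
  I: 1
  N: 1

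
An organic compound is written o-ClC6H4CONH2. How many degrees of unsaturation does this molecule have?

Element totals:
  C: 7
  H: 6
  Cl: 1
  N: 1
  O: 1
Molecular formula: C7H6ClNO.
DoU = (2C + 2 + N − H − X) / 2 = (2·7 + 2 + 1 − 6 − 1) / 2 = 5.

5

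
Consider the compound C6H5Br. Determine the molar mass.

Element totals:
  C: 6
  H: 5
  Br: 1
Molecular formula: C6H5Br.
  M = 6(12.011) + 5(1.008) + 79.904
    = 72.066 + 5.040 + 79.904 = 157.010

157.01 g/mol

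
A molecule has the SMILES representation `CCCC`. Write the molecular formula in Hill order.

C4H10

Atom tally by fragment:
  CH3 → C:1 H:3
  CH2 → C:1 H:2
  CH2 → C:1 H:2
  CH3 → C:1 H:3
Element totals:
  C: 4
  H: 10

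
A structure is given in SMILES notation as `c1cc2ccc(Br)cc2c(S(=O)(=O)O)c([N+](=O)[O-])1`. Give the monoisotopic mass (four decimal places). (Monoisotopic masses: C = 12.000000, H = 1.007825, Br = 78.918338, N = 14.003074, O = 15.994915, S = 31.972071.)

Atom tally by fragment:
  naphthalene ring system core → C:10 H:8
  (− 3 ring H displaced by substituents)
  + Br → Br:1
  + SO3H → S:1 O:3 H:1
  + NO2 → N:1 O:2
Element totals:
  C: 10
  H: 6
  Br: 1
  N: 1
  O: 5
  S: 1
Molecular formula: C10H6BrNO5S.
  M = 10(12.0) + 6(1.007825) + 78.918338 + 14.003074 + 5(15.994915) + 31.972071
    = 120.000000 + 6.046950 + 78.918338 + 14.003074 + 79.974575 + 31.972071 = 330.915008

330.9150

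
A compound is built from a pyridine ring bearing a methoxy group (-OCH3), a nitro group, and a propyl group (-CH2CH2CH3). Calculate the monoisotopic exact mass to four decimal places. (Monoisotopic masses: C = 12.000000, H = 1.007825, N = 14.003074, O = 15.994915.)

Atom tally by fragment:
  pyridine ring core → C:5 H:5 N:1
  (− 3 ring H displaced by substituents)
  + OCH3 → C:1 H:3 O:1
  + NO2 → N:1 O:2
  + CH2CH2CH3 → C:3 H:7
Element totals:
  C: 9
  H: 12
  N: 2
  O: 3
Molecular formula: C9H12N2O3.
  M = 9(12.0) + 12(1.007825) + 2(14.003074) + 3(15.994915)
    = 108.000000 + 12.093900 + 28.006148 + 47.984745 = 196.084793

196.0848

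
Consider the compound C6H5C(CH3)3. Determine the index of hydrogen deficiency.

4

Element totals:
  C: 10
  H: 14
Molecular formula: C10H14.
DoU = (2C + 2 + N − H − X) / 2 = (2·10 + 2 + 0 − 14 − 0) / 2 = 4.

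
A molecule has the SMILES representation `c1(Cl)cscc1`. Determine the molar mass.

Atom tally by fragment:
  thiophene ring core → C:4 H:4 S:1
  (− 1 ring H displaced by substituents)
  + Cl → Cl:1
Element totals:
  C: 4
  H: 3
  Cl: 1
  S: 1
Molecular formula: C4H3ClS.
  M = 4(12.011) + 3(1.008) + 35.45 + 32.06
    = 48.044 + 3.024 + 35.450 + 32.060 = 118.578

118.58 g/mol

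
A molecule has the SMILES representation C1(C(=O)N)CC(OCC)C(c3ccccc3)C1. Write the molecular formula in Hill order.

Atom tally by fragment:
  cyclopentane ring core → C:5 H:10
  (− 3 ring H displaced by substituents)
  + CONH2 → C:1 H:2 O:1 N:1
  + OC2H5 → C:2 H:5 O:1
  + C6H5 → C:6 H:5
Element totals:
  C: 14
  H: 19
  N: 1
  O: 2

C14H19NO2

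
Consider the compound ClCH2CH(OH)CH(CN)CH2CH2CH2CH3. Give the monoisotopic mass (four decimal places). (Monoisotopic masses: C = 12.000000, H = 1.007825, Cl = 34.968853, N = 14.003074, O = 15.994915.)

175.0764

Element totals:
  C: 8
  H: 14
  Cl: 1
  N: 1
  O: 1
Molecular formula: C8H14ClNO.
  M = 8(12.0) + 14(1.007825) + 34.968853 + 14.003074 + 15.994915
    = 96.000000 + 14.109550 + 34.968853 + 14.003074 + 15.994915 = 175.076392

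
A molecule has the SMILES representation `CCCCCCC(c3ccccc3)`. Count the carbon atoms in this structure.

13

Atom tally by fragment:
  CH3 → C:1 H:3
  CH2 → C:1 H:2
  CH2 → C:1 H:2
  CH2 → C:1 H:2
  CH2 → C:1 H:2
  CH2 → C:1 H:2
  CH2C6H5 → C:7 H:7
Element totals:
  C: 13
  H: 20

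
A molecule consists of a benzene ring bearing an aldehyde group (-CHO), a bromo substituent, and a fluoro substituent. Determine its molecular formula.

C7H4BrFO

Atom tally by fragment:
  benzene ring core → C:6 H:6
  (− 3 ring H displaced by substituents)
  + CHO → C:1 H:1 O:1
  + Br → Br:1
  + F → F:1
Element totals:
  C: 7
  H: 4
  Br: 1
  F: 1
  O: 1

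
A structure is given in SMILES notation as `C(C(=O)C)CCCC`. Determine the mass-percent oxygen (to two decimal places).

14.01%

Atom tally by fragment:
  CH3COCH2 → C:3 H:5 O:1
  CH2 → C:1 H:2
  CH2 → C:1 H:2
  CH2 → C:1 H:2
  CH3 → C:1 H:3
Element totals:
  C: 7
  H: 14
  O: 1
Molecular formula: C7H14O.
Molar mass = 114.188 g/mol.
Mass from O: 1 × 15.999 = 15.999 g/mol.
%O = 15.999 / 114.188 × 100 = 14.01%.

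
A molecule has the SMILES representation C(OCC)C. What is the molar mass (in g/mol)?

Atom tally by fragment:
  C2H5OCH2 → C:3 H:7 O:1
  CH3 → C:1 H:3
Element totals:
  C: 4
  H: 10
  O: 1
Molecular formula: C4H10O.
  M = 4(12.011) + 10(1.008) + 15.999
    = 48.044 + 10.080 + 15.999 = 74.123

74.12 g/mol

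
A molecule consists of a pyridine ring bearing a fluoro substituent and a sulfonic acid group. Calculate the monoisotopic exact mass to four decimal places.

Atom tally by fragment:
  pyridine ring core → C:5 H:5 N:1
  (− 2 ring H displaced by substituents)
  + F → F:1
  + SO3H → S:1 O:3 H:1
Element totals:
  C: 5
  H: 4
  F: 1
  N: 1
  O: 3
  S: 1
Molecular formula: C5H4FNO3S.
  M = 5(12.0) + 4(1.007825) + 18.998403 + 14.003074 + 3(15.994915) + 31.972071
    = 60.000000 + 4.031300 + 18.998403 + 14.003074 + 47.984745 + 31.972071 = 176.989593

176.9896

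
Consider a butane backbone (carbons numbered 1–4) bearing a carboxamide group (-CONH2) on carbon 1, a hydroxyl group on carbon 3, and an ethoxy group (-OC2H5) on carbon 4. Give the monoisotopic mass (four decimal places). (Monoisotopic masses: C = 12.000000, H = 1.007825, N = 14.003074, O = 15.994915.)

161.1052

Atom tally by fragment:
  H2NOCCH2 → C:2 H:4 O:1 N:1
  CH2 → C:1 H:2
  CH(OH) → C:1 H:2 O:1
  CH2OC2H5 → C:3 H:7 O:1
Element totals:
  C: 7
  H: 15
  N: 1
  O: 3
Molecular formula: C7H15NO3.
  M = 7(12.0) + 15(1.007825) + 14.003074 + 3(15.994915)
    = 84.000000 + 15.117375 + 14.003074 + 47.984745 = 161.105194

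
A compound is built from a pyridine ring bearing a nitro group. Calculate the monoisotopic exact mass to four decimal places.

124.0273

Atom tally by fragment:
  pyridine ring core → C:5 H:5 N:1
  (− 1 ring H displaced by substituents)
  + NO2 → N:1 O:2
Element totals:
  C: 5
  H: 4
  N: 2
  O: 2
Molecular formula: C5H4N2O2.
  M = 5(12.0) + 4(1.007825) + 2(14.003074) + 2(15.994915)
    = 60.000000 + 4.031300 + 28.006148 + 31.989830 = 124.027278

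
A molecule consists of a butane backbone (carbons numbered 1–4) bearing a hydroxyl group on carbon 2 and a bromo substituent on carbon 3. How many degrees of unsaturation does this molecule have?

Atom tally by fragment:
  CH3 → C:1 H:3
  CH(OH) → C:1 H:2 O:1
  CH(Br) → C:1 H:1 Br:1
  CH3 → C:1 H:3
Element totals:
  C: 4
  H: 9
  Br: 1
  O: 1
Molecular formula: C4H9BrO.
DoU = (2C + 2 + N − H − X) / 2 = (2·4 + 2 + 0 − 9 − 1) / 2 = 0.

0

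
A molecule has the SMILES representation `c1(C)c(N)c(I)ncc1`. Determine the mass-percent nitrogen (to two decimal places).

11.97%

Atom tally by fragment:
  pyridine ring core → C:5 H:5 N:1
  (− 3 ring H displaced by substituents)
  + CH3 → C:1 H:3
  + NH2 → N:1 H:2
  + I → I:1
Element totals:
  C: 6
  H: 7
  I: 1
  N: 2
Molecular formula: C6H7IN2.
Molar mass = 234.040 g/mol.
Mass from N: 2 × 14.007 = 28.014 g/mol.
%N = 28.014 / 234.040 × 100 = 11.97%.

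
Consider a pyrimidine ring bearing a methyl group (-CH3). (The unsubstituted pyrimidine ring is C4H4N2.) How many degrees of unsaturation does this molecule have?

Atom tally by fragment:
  pyrimidine ring core → C:4 H:4 N:2
  (− 1 ring H displaced by substituents)
  + CH3 → C:1 H:3
Element totals:
  C: 5
  H: 6
  N: 2
Molecular formula: C5H6N2.
DoU = (2C + 2 + N − H − X) / 2 = (2·5 + 2 + 2 − 6 − 0) / 2 = 4.

4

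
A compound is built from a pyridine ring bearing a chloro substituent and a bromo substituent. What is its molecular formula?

C5H3BrClN

Atom tally by fragment:
  pyridine ring core → C:5 H:5 N:1
  (− 2 ring H displaced by substituents)
  + Cl → Cl:1
  + Br → Br:1
Element totals:
  C: 5
  H: 3
  Br: 1
  Cl: 1
  N: 1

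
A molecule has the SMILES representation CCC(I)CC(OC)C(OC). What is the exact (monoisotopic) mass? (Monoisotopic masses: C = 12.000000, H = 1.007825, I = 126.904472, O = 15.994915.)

Atom tally by fragment:
  CH3 → C:1 H:3
  CH2 → C:1 H:2
  CH(I) → C:1 H:1 I:1
  CH2 → C:1 H:2
  CH(OCH3) → C:2 H:4 O:1
  CH2OCH3 → C:2 H:5 O:1
Element totals:
  C: 8
  H: 17
  I: 1
  O: 2
Molecular formula: C8H17IO2.
  M = 8(12.0) + 17(1.007825) + 126.904472 + 2(15.994915)
    = 96.000000 + 17.133025 + 126.904472 + 31.989830 = 272.027327

272.0273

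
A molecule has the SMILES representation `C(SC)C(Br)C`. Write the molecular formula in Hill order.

Atom tally by fragment:
  CH3SCH2 → C:2 H:5 S:1
  CH(Br) → C:1 H:1 Br:1
  CH3 → C:1 H:3
Element totals:
  C: 4
  H: 9
  Br: 1
  S: 1

C4H9BrS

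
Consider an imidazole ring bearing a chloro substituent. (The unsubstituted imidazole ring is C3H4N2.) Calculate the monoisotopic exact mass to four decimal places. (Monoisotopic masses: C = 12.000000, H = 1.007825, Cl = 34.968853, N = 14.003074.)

101.9985

Atom tally by fragment:
  imidazole ring core → C:3 H:4 N:2
  (− 1 ring H displaced by substituents)
  + Cl → Cl:1
Element totals:
  C: 3
  H: 3
  Cl: 1
  N: 2
Molecular formula: C3H3ClN2.
  M = 3(12.0) + 3(1.007825) + 34.968853 + 2(14.003074)
    = 36.000000 + 3.023475 + 34.968853 + 28.006148 = 101.998476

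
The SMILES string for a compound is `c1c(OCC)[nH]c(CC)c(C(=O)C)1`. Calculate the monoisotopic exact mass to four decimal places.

Atom tally by fragment:
  pyrrole ring core → C:4 H:5 N:1
  (− 3 ring H displaced by substituents)
  + OC2H5 → C:2 H:5 O:1
  + C2H5 → C:2 H:5
  + COCH3 → C:2 H:3 O:1
Element totals:
  C: 10
  H: 15
  N: 1
  O: 2
Molecular formula: C10H15NO2.
  M = 10(12.0) + 15(1.007825) + 14.003074 + 2(15.994915)
    = 120.000000 + 15.117375 + 14.003074 + 31.989830 = 181.110279

181.1103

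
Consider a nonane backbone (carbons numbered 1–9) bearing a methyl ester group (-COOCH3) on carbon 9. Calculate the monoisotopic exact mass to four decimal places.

Atom tally by fragment:
  CH3 → C:1 H:3
  CH2 → C:1 H:2
  CH2 → C:1 H:2
  CH2 → C:1 H:2
  CH2 → C:1 H:2
  CH2 → C:1 H:2
  CH2 → C:1 H:2
  CH2 → C:1 H:2
  CH2COOCH3 → C:3 H:5 O:2
Element totals:
  C: 11
  H: 22
  O: 2
Molecular formula: C11H22O2.
  M = 11(12.0) + 22(1.007825) + 2(15.994915)
    = 132.000000 + 22.172150 + 31.989830 = 186.161980

186.1620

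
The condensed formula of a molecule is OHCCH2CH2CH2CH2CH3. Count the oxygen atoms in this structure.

Atom tally by fragment:
  OHCCH2 → C:2 H:3 O:1
  CH2 → C:1 H:2
  CH2 → C:1 H:2
  CH2 → C:1 H:2
  CH3 → C:1 H:3
Element totals:
  C: 6
  H: 12
  O: 1

1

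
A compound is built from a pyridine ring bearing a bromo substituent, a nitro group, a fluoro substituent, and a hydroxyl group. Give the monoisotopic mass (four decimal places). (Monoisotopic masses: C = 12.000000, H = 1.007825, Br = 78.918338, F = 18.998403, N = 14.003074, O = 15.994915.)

235.9233

Atom tally by fragment:
  pyridine ring core → C:5 H:5 N:1
  (− 4 ring H displaced by substituents)
  + Br → Br:1
  + NO2 → N:1 O:2
  + F → F:1
  + OH → O:1 H:1
Element totals:
  C: 5
  H: 2
  Br: 1
  F: 1
  N: 2
  O: 3
Molecular formula: C5H2BrFN2O3.
  M = 5(12.0) + 2(1.007825) + 78.918338 + 18.998403 + 2(14.003074) + 3(15.994915)
    = 60.000000 + 2.015650 + 78.918338 + 18.998403 + 28.006148 + 47.984745 = 235.923284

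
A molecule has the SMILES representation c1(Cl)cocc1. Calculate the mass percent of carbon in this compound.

46.86%

Atom tally by fragment:
  furan ring core → C:4 H:4 O:1
  (− 1 ring H displaced by substituents)
  + Cl → Cl:1
Element totals:
  C: 4
  H: 3
  Cl: 1
  O: 1
Molecular formula: C4H3ClO.
Molar mass = 102.517 g/mol.
Mass from C: 4 × 12.011 = 48.044 g/mol.
%C = 48.044 / 102.517 × 100 = 46.86%.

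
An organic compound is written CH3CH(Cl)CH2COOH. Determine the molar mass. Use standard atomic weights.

Atom tally by fragment:
  CH3 → C:1 H:3
  CH(Cl) → C:1 H:1 Cl:1
  CH2COOH → C:2 H:3 O:2
Element totals:
  C: 4
  H: 7
  Cl: 1
  O: 2
Molecular formula: C4H7ClO2.
  M = 4(12.011) + 7(1.008) + 35.45 + 2(15.999)
    = 48.044 + 7.056 + 35.450 + 31.998 = 122.548

122.55 g/mol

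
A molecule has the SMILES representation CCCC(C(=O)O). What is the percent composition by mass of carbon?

58.80%

Atom tally by fragment:
  CH3 → C:1 H:3
  CH2 → C:1 H:2
  CH2 → C:1 H:2
  CH2COOH → C:2 H:3 O:2
Element totals:
  C: 5
  H: 10
  O: 2
Molecular formula: C5H10O2.
Molar mass = 102.133 g/mol.
Mass from C: 5 × 12.011 = 60.055 g/mol.
%C = 60.055 / 102.133 × 100 = 58.80%.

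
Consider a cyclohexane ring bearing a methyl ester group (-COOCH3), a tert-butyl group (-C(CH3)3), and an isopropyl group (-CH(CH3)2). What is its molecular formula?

Atom tally by fragment:
  cyclohexane ring core → C:6 H:12
  (− 3 ring H displaced by substituents)
  + COOCH3 → C:2 H:3 O:2
  + C(CH3)3 → C:4 H:9
  + CH(CH3)2 → C:3 H:7
Element totals:
  C: 15
  H: 28
  O: 2

C15H28O2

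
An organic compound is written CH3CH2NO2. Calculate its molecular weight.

Element totals:
  C: 2
  H: 5
  N: 1
  O: 2
Molecular formula: C2H5NO2.
  M = 2(12.011) + 5(1.008) + 14.007 + 2(15.999)
    = 24.022 + 5.040 + 14.007 + 31.998 = 75.067

75.07 g/mol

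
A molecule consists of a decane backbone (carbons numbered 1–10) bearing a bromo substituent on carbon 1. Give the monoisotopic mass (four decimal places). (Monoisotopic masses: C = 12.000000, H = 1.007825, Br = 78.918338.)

220.0827

Atom tally by fragment:
  BrCH2 → C:1 H:2 Br:1
  CH2 → C:1 H:2
  CH2 → C:1 H:2
  CH2 → C:1 H:2
  CH2 → C:1 H:2
  CH2 → C:1 H:2
  CH2 → C:1 H:2
  CH2 → C:1 H:2
  CH2 → C:1 H:2
  CH3 → C:1 H:3
Element totals:
  C: 10
  H: 21
  Br: 1
Molecular formula: C10H21Br.
  M = 10(12.0) + 21(1.007825) + 78.918338
    = 120.000000 + 21.164325 + 78.918338 = 220.082663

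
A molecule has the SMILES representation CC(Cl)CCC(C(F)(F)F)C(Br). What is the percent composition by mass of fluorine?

Atom tally by fragment:
  CH3 → C:1 H:3
  CH(Cl) → C:1 H:1 Cl:1
  CH2 → C:1 H:2
  CH2 → C:1 H:2
  CH(CF3) → C:2 H:1 F:3
  CH2Br → C:1 H:2 Br:1
Element totals:
  C: 7
  H: 11
  Br: 1
  Cl: 1
  F: 3
Molecular formula: C7H11BrClF3.
Molar mass = 267.513 g/mol.
Mass from F: 3 × 18.998 = 56.994 g/mol.
%F = 56.994 / 267.513 × 100 = 21.31%.

21.31%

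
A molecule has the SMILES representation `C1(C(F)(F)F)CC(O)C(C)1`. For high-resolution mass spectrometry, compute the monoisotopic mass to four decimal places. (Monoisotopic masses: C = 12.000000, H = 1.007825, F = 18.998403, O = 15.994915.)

154.0605

Atom tally by fragment:
  cyclobutane ring core → C:4 H:8
  (− 3 ring H displaced by substituents)
  + CF3 → C:1 F:3
  + OH → O:1 H:1
  + CH3 → C:1 H:3
Element totals:
  C: 6
  H: 9
  F: 3
  O: 1
Molecular formula: C6H9F3O.
  M = 6(12.0) + 9(1.007825) + 3(18.998403) + 15.994915
    = 72.000000 + 9.070425 + 56.995209 + 15.994915 = 154.060549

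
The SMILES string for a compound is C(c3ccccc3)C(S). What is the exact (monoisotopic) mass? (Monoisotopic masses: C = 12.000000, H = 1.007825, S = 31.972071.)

Atom tally by fragment:
  C6H5CH2 → C:7 H:7
  CH2SH → C:1 H:3 S:1
Element totals:
  C: 8
  H: 10
  S: 1
Molecular formula: C8H10S.
  M = 8(12.0) + 10(1.007825) + 31.972071
    = 96.000000 + 10.078250 + 31.972071 = 138.050321

138.0503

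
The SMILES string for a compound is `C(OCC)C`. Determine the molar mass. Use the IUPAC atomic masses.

Atom tally by fragment:
  C2H5OCH2 → C:3 H:7 O:1
  CH3 → C:1 H:3
Element totals:
  C: 4
  H: 10
  O: 1
Molecular formula: C4H10O.
  M = 4(12.011) + 10(1.008) + 15.999
    = 48.044 + 10.080 + 15.999 = 74.123

74.12 g/mol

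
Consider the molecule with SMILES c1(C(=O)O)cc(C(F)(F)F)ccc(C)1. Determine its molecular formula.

Atom tally by fragment:
  benzene ring core → C:6 H:6
  (− 3 ring H displaced by substituents)
  + COOH → C:1 H:1 O:2
  + CF3 → C:1 F:3
  + CH3 → C:1 H:3
Element totals:
  C: 9
  H: 7
  F: 3
  O: 2

C9H7F3O2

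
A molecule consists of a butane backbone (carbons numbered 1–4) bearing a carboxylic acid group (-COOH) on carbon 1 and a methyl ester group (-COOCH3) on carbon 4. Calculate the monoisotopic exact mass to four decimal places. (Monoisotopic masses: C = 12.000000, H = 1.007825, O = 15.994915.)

Atom tally by fragment:
  HOOCCH2 → C:2 H:3 O:2
  CH2 → C:1 H:2
  CH2 → C:1 H:2
  CH2COOCH3 → C:3 H:5 O:2
Element totals:
  C: 7
  H: 12
  O: 4
Molecular formula: C7H12O4.
  M = 7(12.0) + 12(1.007825) + 4(15.994915)
    = 84.000000 + 12.093900 + 63.979660 = 160.073560

160.0736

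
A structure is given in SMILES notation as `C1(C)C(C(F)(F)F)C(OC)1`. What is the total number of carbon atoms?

6

Atom tally by fragment:
  cyclopropane ring core → C:3 H:6
  (− 3 ring H displaced by substituents)
  + CH3 → C:1 H:3
  + CF3 → C:1 F:3
  + OCH3 → C:1 H:3 O:1
Element totals:
  C: 6
  H: 9
  F: 3
  O: 1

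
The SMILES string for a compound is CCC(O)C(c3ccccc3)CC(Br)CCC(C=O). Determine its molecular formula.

Atom tally by fragment:
  CH3 → C:1 H:3
  CH2 → C:1 H:2
  CH(OH) → C:1 H:2 O:1
  CH(C6H5) → C:7 H:6
  CH2 → C:1 H:2
  CH(Br) → C:1 H:1 Br:1
  CH2 → C:1 H:2
  CH2 → C:1 H:2
  CH2CHO → C:2 H:3 O:1
Element totals:
  C: 16
  H: 23
  Br: 1
  O: 2

C16H23BrO2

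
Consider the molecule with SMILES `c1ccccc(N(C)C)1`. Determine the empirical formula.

C8H11N

Atom tally by fragment:
  benzene ring core → C:6 H:6
  (− 1 ring H displaced by substituents)
  + N(CH3)2 → N:1 C:2 H:6
Element totals:
  C: 8
  H: 11
  N: 1
Molecular formula: C8H11N.
gcd of subscripts (8, 11, 1) = 1, so the empirical formula equals the molecular formula.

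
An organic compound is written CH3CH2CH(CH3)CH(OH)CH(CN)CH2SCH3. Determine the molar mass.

187.30 g/mol

Atom tally by fragment:
  CH3 → C:1 H:3
  CH2 → C:1 H:2
  CH(CH3) → C:2 H:4
  CH(OH) → C:1 H:2 O:1
  CH(CN) → C:2 H:1 N:1
  CH2SCH3 → C:2 H:5 S:1
Element totals:
  C: 9
  H: 17
  N: 1
  O: 1
  S: 1
Molecular formula: C9H17NOS.
  M = 9(12.011) + 17(1.008) + 14.007 + 15.999 + 32.06
    = 108.099 + 17.136 + 14.007 + 15.999 + 32.060 = 187.301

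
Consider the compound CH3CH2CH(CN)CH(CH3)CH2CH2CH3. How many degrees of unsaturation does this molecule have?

2

Atom tally by fragment:
  CH3 → C:1 H:3
  CH2 → C:1 H:2
  CH(CN) → C:2 H:1 N:1
  CH(CH3) → C:2 H:4
  CH2 → C:1 H:2
  CH2 → C:1 H:2
  CH3 → C:1 H:3
Element totals:
  C: 9
  H: 17
  N: 1
Molecular formula: C9H17N.
DoU = (2C + 2 + N − H − X) / 2 = (2·9 + 2 + 1 − 17 − 0) / 2 = 2.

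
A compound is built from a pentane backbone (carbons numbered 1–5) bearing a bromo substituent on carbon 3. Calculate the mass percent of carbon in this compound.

39.76%

Atom tally by fragment:
  CH3 → C:1 H:3
  CH2 → C:1 H:2
  CH(Br) → C:1 H:1 Br:1
  CH2 → C:1 H:2
  CH3 → C:1 H:3
Element totals:
  C: 5
  H: 11
  Br: 1
Molecular formula: C5H11Br.
Molar mass = 151.047 g/mol.
Mass from C: 5 × 12.011 = 60.055 g/mol.
%C = 60.055 / 151.047 × 100 = 39.76%.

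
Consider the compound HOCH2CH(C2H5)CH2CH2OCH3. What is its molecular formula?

Atom tally by fragment:
  HOCH2 → C:1 H:3 O:1
  CH(C2H5) → C:3 H:6
  CH2 → C:1 H:2
  CH2OCH3 → C:2 H:5 O:1
Element totals:
  C: 7
  H: 16
  O: 2

C7H16O2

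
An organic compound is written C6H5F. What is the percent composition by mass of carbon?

Atom tally by fragment:
  benzene ring core → C:6 H:6
  (− 1 ring H displaced by substituents)
  + F → F:1
Element totals:
  C: 6
  H: 5
  F: 1
Molecular formula: C6H5F.
Molar mass = 96.104 g/mol.
Mass from C: 6 × 12.011 = 72.066 g/mol.
%C = 72.066 / 96.104 × 100 = 74.99%.

74.99%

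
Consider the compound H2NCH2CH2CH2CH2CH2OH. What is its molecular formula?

Atom tally by fragment:
  H2NCH2 → C:1 H:4 N:1
  CH2 → C:1 H:2
  CH2 → C:1 H:2
  CH2 → C:1 H:2
  CH2OH → C:1 H:3 O:1
Element totals:
  C: 5
  H: 13
  N: 1
  O: 1

C5H13NO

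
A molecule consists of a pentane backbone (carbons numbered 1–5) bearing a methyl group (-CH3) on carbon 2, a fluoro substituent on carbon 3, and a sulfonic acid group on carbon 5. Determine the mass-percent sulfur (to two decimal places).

17.40%

Atom tally by fragment:
  CH3 → C:1 H:3
  CH(CH3) → C:2 H:4
  CH(F) → C:1 H:1 F:1
  CH2 → C:1 H:2
  CH2SO3H → C:1 H:3 S:1 O:3
Element totals:
  C: 6
  H: 13
  F: 1
  O: 3
  S: 1
Molecular formula: C6H13FO3S.
Molar mass = 184.225 g/mol.
Mass from S: 1 × 32.06 = 32.060 g/mol.
%S = 32.060 / 184.225 × 100 = 17.40%.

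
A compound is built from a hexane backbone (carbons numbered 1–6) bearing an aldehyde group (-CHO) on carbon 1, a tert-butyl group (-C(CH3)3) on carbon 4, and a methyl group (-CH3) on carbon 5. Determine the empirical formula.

Atom tally by fragment:
  OHCCH2 → C:2 H:3 O:1
  CH2 → C:1 H:2
  CH2 → C:1 H:2
  CH(C(CH3)3) → C:5 H:10
  CH(CH3) → C:2 H:4
  CH3 → C:1 H:3
Element totals:
  C: 12
  H: 24
  O: 1
Molecular formula: C12H24O.
gcd of subscripts (12, 24, 1) = 1, so the empirical formula equals the molecular formula.

C12H24O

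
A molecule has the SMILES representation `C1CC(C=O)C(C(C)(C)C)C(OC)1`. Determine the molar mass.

184.28 g/mol

Atom tally by fragment:
  cyclopentane ring core → C:5 H:10
  (− 3 ring H displaced by substituents)
  + CHO → C:1 H:1 O:1
  + C(CH3)3 → C:4 H:9
  + OCH3 → C:1 H:3 O:1
Element totals:
  C: 11
  H: 20
  O: 2
Molecular formula: C11H20O2.
  M = 11(12.011) + 20(1.008) + 2(15.999)
    = 132.121 + 20.160 + 31.998 = 184.279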